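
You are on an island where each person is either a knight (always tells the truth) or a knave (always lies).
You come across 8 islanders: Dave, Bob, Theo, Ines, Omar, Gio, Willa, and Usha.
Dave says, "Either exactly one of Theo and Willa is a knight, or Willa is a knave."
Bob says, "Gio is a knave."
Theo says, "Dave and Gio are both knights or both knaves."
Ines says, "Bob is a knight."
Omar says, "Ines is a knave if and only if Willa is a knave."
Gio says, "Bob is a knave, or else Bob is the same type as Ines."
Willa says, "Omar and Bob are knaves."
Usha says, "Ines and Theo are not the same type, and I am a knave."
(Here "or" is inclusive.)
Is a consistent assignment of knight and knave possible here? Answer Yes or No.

No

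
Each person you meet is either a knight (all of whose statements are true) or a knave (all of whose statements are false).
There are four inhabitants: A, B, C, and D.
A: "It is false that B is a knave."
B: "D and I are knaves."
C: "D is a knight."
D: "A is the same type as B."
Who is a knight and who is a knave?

Knights: C and D. Knaves: A and B.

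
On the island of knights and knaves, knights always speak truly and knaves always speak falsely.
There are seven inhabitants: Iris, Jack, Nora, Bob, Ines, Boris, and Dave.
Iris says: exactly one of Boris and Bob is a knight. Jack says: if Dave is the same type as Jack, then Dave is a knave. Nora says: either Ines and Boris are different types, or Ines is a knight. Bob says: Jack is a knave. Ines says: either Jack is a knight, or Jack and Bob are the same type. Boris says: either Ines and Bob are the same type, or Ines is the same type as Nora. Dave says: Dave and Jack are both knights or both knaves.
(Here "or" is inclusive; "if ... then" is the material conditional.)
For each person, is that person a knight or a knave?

Knights: Iris, Jack, Nora, Ines, and Boris. Knaves: Bob and Dave.

Iris is a knight; "exactly one of Boris and Bob is a knight" is true, as required.
Jack is a knight; "if Dave is the same type as Jack, then Dave is a knave" is true, as required.
As a knight, Nora's statement "either Ines and Boris are different types, or Ines is a knight" should be true; it is.
Since Bob is a knave, "Jack is a knave" needs to be false, which holds.
Since Ines is a knight, "either Jack is a knight, or Jack and Bob are the same type" needs to be true, which holds.
Boris is a knight, so "either Ines and Bob are the same type, or Ines is the same type as Nora" must be true — and it is.
As a knave, Dave's statement "Dave and Jack are both knights or both knaves" should be false; it is.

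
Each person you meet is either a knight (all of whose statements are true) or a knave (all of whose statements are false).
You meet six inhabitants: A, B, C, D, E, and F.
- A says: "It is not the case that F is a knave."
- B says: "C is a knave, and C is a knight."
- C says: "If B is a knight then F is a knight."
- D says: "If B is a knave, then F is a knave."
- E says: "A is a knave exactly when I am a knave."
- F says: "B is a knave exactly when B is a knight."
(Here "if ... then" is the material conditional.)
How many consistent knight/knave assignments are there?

0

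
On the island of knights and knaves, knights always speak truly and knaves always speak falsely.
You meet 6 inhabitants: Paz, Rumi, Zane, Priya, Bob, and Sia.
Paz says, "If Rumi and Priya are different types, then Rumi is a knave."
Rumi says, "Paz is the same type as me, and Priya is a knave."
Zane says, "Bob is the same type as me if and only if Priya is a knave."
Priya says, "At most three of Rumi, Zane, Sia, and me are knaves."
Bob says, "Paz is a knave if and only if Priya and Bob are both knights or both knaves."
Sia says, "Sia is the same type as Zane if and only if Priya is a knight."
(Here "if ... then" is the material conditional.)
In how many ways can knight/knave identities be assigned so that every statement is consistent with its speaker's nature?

Consistent assignments:
  Paz=knight, Rumi=knave, Zane=knave, Priya=knave, Bob=knight, Sia=knave

1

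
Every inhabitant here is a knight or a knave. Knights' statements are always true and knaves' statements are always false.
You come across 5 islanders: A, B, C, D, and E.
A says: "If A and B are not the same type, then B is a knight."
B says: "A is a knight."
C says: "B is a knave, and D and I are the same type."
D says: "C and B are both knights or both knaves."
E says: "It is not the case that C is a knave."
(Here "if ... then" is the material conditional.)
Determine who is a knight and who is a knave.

A is a knight, B is a knight, C is a knave, D is a knave, and E is a knave.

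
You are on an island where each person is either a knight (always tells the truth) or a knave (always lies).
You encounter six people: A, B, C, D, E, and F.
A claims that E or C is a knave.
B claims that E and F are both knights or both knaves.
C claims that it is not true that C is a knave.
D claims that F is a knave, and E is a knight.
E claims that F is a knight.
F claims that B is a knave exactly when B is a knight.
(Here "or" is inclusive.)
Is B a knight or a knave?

Consistent assignments: {A=knight, B=knight, C=knight, D=knave, E=knave, F=knave}; {A=knight, B=knight, C=knave, D=knave, E=knave, F=knave}
In every consistent assignment, B is a knight.

B is a knight.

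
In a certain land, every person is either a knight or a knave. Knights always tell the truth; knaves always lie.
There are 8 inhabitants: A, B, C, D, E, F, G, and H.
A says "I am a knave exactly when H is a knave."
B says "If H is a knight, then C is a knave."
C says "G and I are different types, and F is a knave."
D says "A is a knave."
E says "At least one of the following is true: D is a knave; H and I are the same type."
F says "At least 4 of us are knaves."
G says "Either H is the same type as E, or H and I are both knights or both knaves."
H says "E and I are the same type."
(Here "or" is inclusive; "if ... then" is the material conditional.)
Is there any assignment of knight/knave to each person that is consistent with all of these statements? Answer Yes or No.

No

Checking all 256 assignments, each has at least one speaker whose statement's truth value contradicts their type.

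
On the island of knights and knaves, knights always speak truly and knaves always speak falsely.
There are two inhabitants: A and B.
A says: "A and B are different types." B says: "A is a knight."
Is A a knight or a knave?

Consistent assignments: {A=knave, B=knave}
In every consistent assignment, A is a knave.

A is a knave.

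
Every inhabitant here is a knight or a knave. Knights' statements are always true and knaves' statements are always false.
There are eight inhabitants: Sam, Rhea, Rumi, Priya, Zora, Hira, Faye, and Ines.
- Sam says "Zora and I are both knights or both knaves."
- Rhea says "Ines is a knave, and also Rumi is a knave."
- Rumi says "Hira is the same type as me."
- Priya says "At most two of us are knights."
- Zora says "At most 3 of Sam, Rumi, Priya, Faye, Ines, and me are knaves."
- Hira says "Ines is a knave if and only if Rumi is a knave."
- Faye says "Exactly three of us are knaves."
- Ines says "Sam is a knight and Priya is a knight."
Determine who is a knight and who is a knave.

Since Sam is a knight, "Zora and I are both knights or both knaves" needs to be true, which holds.
Rhea is a knight; "Ines is a knave, and also Rumi is a knave" is true, as required.
Rumi is a knave, and the claim "Hira is the same type as me" is indeed false.
Priya (knave): "at most two of us are knights" — false. ✓
Zora is a knight, so "at most 3 of Sam, Rumi, Priya, Faye, Ines, and me are knaves" must be true — and it is.
Since Hira is a knight, "Ines is a knave if and only if Rumi is a knave" needs to be true, which holds.
As a knight, Faye's statement "exactly three of us are knaves" should be true; it is.
Ines is a knave, and the claim "Sam is a knight and Priya is a knight" is indeed false.

Sam is a knight, Rhea is a knight, Rumi is a knave, Priya is a knave, Zora is a knight, Hira is a knight, Faye is a knight, and Ines is a knave.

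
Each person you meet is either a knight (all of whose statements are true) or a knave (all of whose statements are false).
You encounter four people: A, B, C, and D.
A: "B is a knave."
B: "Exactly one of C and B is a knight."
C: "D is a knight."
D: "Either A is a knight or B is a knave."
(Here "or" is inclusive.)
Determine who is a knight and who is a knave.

A (knave): "B is a knave" — False. ✓
Since B is a knight, "exactly one of C and B is a knight" needs to be true, which holds.
C is a knave, so "D is a knight" must be False — and it is.
Since D is a knave, "either A is a knight or B is a knave" needs to be False, which holds.

Knights: B. Knaves: A, C, and D.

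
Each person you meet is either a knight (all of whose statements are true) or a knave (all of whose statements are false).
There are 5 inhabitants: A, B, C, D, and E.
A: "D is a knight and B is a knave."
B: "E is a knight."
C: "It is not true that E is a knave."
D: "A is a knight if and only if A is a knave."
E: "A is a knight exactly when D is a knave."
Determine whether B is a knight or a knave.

B is a knave.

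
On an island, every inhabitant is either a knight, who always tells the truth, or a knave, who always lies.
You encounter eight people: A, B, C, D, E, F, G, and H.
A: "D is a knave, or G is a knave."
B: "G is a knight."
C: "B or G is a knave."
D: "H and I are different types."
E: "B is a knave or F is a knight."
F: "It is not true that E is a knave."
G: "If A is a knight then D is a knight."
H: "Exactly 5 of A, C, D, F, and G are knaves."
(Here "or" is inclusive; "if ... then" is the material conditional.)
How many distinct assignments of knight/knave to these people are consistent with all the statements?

3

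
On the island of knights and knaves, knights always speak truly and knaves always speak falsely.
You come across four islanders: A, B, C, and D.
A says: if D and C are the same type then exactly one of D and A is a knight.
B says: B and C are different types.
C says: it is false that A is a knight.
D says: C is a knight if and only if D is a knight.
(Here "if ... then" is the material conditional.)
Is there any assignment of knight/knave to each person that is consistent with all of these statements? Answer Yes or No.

No

Checking all 16 assignments, each has at least one speaker whose statement's truth value contradicts their type.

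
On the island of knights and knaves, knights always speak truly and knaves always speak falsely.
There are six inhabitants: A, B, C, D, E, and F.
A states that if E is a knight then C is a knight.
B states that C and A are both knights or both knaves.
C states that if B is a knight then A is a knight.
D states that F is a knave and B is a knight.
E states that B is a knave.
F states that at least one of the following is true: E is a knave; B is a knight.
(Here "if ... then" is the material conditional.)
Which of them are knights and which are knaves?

A is a knight, B is a knight, C is a knight, D is a knave, E is a knave, and F is a knight.

A is a knight, and the claim "if E is a knight then C is a knight" is indeed True.
As a knight, B's statement "C and A are both knights or both knaves" should be True; it is.
C is a knight; "if B is a knight then A is a knight" is True, as required.
D is a knave; "F is a knave and B is a knight" is False, as required.
As a knave, E's statement "B is a knave" should be False; it is.
As a knight, F's statement "at least one of the following is true: E is a knave; B is a knight" should be True; it is.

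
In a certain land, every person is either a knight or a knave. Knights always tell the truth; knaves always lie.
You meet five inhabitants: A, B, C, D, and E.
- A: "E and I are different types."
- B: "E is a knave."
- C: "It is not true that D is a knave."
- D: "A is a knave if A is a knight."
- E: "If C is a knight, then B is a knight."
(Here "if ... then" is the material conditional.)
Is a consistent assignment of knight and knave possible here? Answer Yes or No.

Checking all 32 assignments, each has at least one speaker whose statement's truth value contradicts their type.

No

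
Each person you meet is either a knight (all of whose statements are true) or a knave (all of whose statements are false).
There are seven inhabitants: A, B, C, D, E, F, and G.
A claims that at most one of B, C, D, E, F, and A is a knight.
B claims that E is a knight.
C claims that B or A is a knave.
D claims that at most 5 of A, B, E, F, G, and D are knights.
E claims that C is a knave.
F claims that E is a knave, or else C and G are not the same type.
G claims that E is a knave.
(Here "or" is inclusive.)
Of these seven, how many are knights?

The unique consistent assignment is A=knave, B=knave, C=knight, D=knight, E=knave, F=knight, G=knight.
That has 4 knights.

4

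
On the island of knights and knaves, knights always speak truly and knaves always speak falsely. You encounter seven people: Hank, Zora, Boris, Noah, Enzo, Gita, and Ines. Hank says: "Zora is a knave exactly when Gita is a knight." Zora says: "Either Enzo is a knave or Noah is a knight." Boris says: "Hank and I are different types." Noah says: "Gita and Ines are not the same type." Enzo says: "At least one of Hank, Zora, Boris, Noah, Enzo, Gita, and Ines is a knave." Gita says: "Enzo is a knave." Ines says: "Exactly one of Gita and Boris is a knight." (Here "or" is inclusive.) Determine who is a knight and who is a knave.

Hank is a knave, Zora is a knave, Boris is a knave, Noah is a knave, Enzo is a knight, Gita is a knave, and Ines is a knave.

Hank (knave): "Zora is a knave exactly when Gita is a knight" — False. ✓
As a knave, Zora's statement "either Enzo is a knave or Noah is a knight" should be False; it is.
Boris (knave): "Hank and I are different types" — False. ✓
Noah is a knave, so "Gita and Ines are not the same type" must be False — and it is.
Since Enzo is a knight, "at least one of Hank, Zora, Boris, Noah, Enzo, Gita, and Ines is a knave" needs to be true, which holds.
Gita is a knave, so "Enzo is a knave" must be False — and it is.
As a knave, Ines's statement "exactly one of Gita and Boris is a knight" should be False; it is.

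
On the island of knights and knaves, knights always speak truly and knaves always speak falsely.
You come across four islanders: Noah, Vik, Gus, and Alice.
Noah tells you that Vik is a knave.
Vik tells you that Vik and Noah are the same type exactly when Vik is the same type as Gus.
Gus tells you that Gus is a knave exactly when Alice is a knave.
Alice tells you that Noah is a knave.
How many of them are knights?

2

The unique consistent assignment is Noah=knave, Vik=knight, Gus=knave, Alice=knight.
That has 2 knights.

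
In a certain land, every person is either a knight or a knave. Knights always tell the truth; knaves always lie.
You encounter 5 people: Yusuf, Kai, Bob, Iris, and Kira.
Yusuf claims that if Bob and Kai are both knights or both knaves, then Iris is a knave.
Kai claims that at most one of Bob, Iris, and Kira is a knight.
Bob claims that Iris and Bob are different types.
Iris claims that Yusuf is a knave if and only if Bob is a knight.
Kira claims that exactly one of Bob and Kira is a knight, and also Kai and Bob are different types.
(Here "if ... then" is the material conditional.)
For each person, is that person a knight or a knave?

Yusuf is a knight, Kai is a knight, Bob is a knight, Iris is a knave, and Kira is a knave.

Yusuf is a knight, and the claim "if Bob and Kai are both knights or both knaves, then Iris is a knave" is indeed true.
As a knight, Kai's statement "at most one of Bob, Iris, and Kira is a knight" should be true; it is.
Bob (knight): "Iris and Bob are different types" — true. ✓
Iris is a knave, and the claim "Yusuf is a knave if and only if Bob is a knight" is indeed false.
Kira (knave): "exactly one of Bob and Kira is a knight, and also Kai and Bob are different types" — false. ✓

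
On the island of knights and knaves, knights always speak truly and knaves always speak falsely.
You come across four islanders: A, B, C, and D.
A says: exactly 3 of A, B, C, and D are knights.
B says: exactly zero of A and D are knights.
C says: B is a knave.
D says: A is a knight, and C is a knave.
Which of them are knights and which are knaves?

A is a knave; "exactly 3 of A, B, C, and D are knights" is false, as required.
B is a knight, and the claim "exactly zero of A and D are knights" is indeed True.
C is a knave; "B is a knave" is false, as required.
Since D is a knave, "A is a knight, and C is a knave" needs to be false, which holds.

A is a knave, B is a knight, C is a knave, and D is a knave.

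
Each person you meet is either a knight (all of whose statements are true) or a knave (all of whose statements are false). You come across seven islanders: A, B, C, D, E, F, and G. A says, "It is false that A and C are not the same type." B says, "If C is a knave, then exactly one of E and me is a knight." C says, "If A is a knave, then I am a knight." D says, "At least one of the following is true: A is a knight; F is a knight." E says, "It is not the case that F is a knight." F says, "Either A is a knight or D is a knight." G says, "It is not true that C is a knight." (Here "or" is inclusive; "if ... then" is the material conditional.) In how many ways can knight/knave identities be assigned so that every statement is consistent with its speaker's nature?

Consistent assignments:
  A=knight, B=knight, C=knight, D=knight, E=knave, F=knight, G=knave
  A=knave, B=knight, C=knight, D=knight, E=knave, F=knight, G=knave
  A=knave, B=knight, C=knight, D=knave, E=knight, F=knave, G=knave

3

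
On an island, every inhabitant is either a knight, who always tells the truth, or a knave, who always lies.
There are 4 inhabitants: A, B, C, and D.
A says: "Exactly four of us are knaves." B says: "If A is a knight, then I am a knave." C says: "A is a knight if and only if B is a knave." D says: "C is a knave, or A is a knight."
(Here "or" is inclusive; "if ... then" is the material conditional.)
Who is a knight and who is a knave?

A is a knave, B is a knight, C is a knight, and D is a knave.

A is a knave, and the claim "exactly four of us are knaves" is indeed false.
As a knight, B's statement "if A is a knight, then I am a knave" should be True; it is.
C is a knight, so "A is a knight if and only if B is a knave" must be True — and it is.
D is a knave, so "C is a knave, or A is a knight" must be false — and it is.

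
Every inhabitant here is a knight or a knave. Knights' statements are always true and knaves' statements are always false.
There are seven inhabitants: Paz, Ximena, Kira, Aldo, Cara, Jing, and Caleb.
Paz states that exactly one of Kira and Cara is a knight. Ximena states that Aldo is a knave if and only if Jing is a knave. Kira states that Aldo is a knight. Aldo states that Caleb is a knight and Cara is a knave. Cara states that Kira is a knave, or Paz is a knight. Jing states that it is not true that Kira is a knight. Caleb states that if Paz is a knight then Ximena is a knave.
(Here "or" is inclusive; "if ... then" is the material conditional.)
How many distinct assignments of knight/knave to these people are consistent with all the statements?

1

Consistent assignments:
  Paz=knight, Ximena=knave, Kira=knave, Aldo=knave, Cara=knight, Jing=knight, Caleb=knight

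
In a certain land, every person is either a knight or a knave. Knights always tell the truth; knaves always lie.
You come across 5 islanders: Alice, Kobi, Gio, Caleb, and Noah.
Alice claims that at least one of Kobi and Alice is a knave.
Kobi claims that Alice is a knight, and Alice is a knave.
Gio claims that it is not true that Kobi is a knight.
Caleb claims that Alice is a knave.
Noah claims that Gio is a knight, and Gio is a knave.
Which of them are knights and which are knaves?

Alice (knight): "at least one of Kobi and Alice is a knave" — True. ✓
Kobi is a knave, so "Alice is a knight, and Alice is a knave" must be False — and it is.
As a knight, Gio's statement "it is not true that Kobi is a knight" should be True; it is.
Caleb is a knave, and the claim "Alice is a knave" is indeed False.
Noah is a knave, so "Gio is a knight, and Gio is a knave" must be False — and it is.

Alice is a knight, Kobi is a knave, Gio is a knight, Caleb is a knave, and Noah is a knave.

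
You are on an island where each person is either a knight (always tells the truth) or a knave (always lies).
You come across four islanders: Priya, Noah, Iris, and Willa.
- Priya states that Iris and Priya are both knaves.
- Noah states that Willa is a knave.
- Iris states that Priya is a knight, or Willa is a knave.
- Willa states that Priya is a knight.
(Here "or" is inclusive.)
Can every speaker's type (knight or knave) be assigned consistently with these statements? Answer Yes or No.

One consistent assignment: Priya=knave, Noah=knight, Iris=knight, Willa=knave.

Yes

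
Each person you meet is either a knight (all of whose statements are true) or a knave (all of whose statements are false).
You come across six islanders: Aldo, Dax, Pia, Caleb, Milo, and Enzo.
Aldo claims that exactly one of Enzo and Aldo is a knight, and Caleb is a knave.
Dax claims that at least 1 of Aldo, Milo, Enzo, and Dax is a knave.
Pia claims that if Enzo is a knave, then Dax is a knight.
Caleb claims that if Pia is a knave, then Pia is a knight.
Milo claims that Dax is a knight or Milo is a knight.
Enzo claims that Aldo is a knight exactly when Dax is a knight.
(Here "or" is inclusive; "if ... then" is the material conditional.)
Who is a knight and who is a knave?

Aldo is a knave, so "exactly one of Enzo and Aldo is a knight, and Caleb is a knave" must be false — and it is.
Dax is a knight; "at least 1 of Aldo, Milo, Enzo, and Dax is a knave" is True, as required.
Pia is a knight, and the claim "if Enzo is a knave, then Dax is a knight" is indeed True.
Caleb (knight): "if Pia is a knave, then Pia is a knight" — True. ✓
Milo (knight): "Dax is a knight or Milo is a knight" — True. ✓
Enzo (knave): "Aldo is a knight exactly when Dax is a knight" — false. ✓

Aldo is a knave, Dax is a knight, Pia is a knight, Caleb is a knight, Milo is a knight, and Enzo is a knave.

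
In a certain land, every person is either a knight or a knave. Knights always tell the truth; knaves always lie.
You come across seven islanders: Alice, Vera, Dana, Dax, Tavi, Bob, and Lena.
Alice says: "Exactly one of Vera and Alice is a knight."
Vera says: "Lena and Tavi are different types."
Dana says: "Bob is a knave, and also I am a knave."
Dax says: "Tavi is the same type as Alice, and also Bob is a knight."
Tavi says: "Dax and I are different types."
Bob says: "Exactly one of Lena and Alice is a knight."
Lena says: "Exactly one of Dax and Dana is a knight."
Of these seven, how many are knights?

2

The unique consistent assignment is Alice=knight, Vera=knave, Dana=knave, Dax=knave, Tavi=knave, Bob=knight, Lena=knave.
That has 2 knights.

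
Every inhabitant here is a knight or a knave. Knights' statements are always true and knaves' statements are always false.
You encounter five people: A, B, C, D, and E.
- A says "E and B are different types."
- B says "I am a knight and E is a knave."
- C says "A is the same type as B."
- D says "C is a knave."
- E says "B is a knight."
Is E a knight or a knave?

Consistent assignments: {A=knave, B=knave, C=knight, D=knave, E=knave}
In every consistent assignment, E is a knave.

E is a knave.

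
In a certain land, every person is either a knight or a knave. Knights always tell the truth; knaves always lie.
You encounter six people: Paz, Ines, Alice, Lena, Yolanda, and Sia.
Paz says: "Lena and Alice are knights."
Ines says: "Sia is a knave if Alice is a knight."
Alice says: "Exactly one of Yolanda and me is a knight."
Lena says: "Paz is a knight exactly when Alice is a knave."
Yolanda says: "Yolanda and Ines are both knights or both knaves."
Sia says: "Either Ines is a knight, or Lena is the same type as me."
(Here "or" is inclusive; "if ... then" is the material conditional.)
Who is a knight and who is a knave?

Paz is a knave, Ines is a knight, Alice is a knave, Lena is a knave, Yolanda is a knave, and Sia is a knight.

Paz (knave): "Lena and Alice are knights" — False. ✓
Ines is a knight, and the claim "Sia is a knave if Alice is a knight" is indeed True.
Since Alice is a knave, "exactly one of Yolanda and me is a knight" needs to be False, which holds.
Lena is a knave; "Paz is a knight exactly when Alice is a knave" is False, as required.
Since Yolanda is a knave, "Yolanda and Ines are both knights or both knaves" needs to be False, which holds.
Sia is a knight; "either Ines is a knight, or Lena is the same type as me" is True, as required.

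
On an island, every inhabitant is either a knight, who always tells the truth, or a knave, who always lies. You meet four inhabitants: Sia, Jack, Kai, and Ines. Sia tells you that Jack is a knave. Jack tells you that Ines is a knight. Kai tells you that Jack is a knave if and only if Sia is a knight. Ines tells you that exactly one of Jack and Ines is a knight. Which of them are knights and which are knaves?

Knights: Sia and Kai. Knaves: Jack and Ines.

Sia is a knight, so "Jack is a knave" must be True — and it is.
As a knave, Jack's statement "Ines is a knight" should be false; it is.
As a knight, Kai's statement "Jack is a knave if and only if Sia is a knight" should be True; it is.
As a knave, Ines's statement "exactly one of Jack and Ines is a knight" should be false; it is.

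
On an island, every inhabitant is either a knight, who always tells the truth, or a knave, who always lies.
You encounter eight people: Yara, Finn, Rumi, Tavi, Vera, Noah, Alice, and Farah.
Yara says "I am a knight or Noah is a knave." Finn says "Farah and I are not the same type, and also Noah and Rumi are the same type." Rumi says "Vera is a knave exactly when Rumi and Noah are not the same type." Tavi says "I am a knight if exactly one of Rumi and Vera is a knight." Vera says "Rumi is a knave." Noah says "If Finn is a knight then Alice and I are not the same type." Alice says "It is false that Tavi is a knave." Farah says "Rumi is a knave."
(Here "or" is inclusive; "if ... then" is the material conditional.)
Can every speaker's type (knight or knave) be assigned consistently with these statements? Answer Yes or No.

Yes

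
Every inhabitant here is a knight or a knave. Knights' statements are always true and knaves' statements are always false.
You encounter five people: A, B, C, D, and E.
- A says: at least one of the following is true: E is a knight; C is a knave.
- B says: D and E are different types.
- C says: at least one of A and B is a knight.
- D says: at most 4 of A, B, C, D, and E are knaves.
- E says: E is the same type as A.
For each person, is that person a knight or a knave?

A is a knight, B is a knave, C is a knight, D is a knight, and E is a knight.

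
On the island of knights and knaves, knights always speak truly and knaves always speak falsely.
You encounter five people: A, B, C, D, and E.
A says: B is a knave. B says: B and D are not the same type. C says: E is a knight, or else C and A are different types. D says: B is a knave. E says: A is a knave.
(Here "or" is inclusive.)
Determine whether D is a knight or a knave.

D is a knave.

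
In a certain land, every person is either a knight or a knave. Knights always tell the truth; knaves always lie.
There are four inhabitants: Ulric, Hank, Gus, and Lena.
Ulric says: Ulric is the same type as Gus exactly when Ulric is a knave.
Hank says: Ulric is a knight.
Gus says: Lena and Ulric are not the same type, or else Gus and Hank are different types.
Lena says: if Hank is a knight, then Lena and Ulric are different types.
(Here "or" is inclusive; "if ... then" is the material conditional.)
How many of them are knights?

The unique consistent assignment is Ulric=knave, Hank=knave, Gus=knight, Lena=knight.
That has 2 knights.

2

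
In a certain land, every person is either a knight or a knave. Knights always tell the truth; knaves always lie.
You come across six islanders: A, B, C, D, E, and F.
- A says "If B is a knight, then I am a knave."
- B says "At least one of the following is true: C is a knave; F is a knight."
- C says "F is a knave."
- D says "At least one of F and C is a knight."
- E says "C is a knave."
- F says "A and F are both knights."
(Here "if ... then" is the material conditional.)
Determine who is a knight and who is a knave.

A is a knight, B is a knave, C is a knight, D is a knight, E is a knave, and F is a knave.

Since A is a knight, "if B is a knight, then I am a knave" needs to be True, which holds.
As a knave, B's statement "at least one of the following is true: C is a knave; F is a knight" should be false; it is.
C (knight): "F is a knave" — True. ✓
D (knight): "at least one of F and C is a knight" — True. ✓
Since E is a knave, "C is a knave" needs to be false, which holds.
F (knave): "A and F are both knights" — false. ✓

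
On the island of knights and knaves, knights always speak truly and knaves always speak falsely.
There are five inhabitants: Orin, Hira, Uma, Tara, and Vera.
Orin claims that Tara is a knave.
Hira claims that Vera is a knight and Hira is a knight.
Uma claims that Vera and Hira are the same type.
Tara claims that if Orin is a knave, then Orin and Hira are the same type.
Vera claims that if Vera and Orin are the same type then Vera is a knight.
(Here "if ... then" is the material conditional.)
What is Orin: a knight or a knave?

Orin is a knave.

Consistent assignments: {Orin=knave, Hira=knave, Uma=knight, Tara=knight, Vera=knave}; {Orin=knave, Hira=knave, Uma=knave, Tara=knight, Vera=knight}
In every consistent assignment, Orin is a knave.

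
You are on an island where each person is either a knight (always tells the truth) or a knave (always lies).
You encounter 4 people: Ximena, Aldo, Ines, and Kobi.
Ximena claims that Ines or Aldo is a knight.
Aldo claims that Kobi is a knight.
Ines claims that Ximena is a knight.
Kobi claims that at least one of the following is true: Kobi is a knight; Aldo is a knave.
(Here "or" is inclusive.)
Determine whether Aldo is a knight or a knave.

Aldo is a knight.

Consistent assignments: {Ximena=knight, Aldo=knight, Ines=knight, Kobi=knight}
In every consistent assignment, Aldo is a knight.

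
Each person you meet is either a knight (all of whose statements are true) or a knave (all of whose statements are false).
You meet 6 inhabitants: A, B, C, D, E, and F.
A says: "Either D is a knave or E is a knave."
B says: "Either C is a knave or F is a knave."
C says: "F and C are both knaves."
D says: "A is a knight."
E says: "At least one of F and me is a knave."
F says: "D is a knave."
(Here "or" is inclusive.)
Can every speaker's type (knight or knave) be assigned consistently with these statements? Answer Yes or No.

No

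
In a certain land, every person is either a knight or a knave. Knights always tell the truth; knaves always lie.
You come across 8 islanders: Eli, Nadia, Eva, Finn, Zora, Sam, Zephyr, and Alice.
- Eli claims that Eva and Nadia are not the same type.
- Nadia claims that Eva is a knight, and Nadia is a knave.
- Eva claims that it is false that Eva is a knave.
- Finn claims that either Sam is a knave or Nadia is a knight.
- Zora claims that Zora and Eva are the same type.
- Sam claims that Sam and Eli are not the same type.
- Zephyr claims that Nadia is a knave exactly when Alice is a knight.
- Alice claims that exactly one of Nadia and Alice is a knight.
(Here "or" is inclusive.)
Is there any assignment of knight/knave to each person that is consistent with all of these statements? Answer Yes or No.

Checking all 256 assignments, each has at least one speaker whose statement's truth value contradicts their type.

No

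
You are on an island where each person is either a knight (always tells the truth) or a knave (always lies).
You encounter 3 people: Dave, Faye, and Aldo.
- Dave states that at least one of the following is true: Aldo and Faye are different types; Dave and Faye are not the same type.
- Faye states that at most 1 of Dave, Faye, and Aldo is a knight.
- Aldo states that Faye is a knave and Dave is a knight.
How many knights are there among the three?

2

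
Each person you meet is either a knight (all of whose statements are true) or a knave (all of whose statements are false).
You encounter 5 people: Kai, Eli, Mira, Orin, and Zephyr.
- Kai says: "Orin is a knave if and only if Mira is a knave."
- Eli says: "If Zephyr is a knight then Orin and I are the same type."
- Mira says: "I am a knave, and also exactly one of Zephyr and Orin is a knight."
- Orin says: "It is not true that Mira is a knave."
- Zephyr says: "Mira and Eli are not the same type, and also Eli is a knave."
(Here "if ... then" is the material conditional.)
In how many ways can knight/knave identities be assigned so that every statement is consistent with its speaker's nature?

Consistent assignments:
  Kai=knight, Eli=knight, Mira=knave, Orin=knave, Zephyr=knave

1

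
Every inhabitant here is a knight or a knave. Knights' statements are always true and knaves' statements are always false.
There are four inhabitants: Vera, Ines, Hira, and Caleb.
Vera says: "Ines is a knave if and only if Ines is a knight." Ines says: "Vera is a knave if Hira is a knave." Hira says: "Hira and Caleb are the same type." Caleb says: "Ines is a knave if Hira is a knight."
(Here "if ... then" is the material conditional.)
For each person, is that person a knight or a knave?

Suppose Vera is a knight. Then Vera's statement "Ines is a knave if and only if Ines is a knight" would have to be true. Checking the 8 ways to assign the others, none is consistent with every speaker.
(For instance, with Ines=knight, Hira=knave, Caleb=knight, Vera's claim "Ines is a knave if and only if Ines is a knight" comes out false where it would need to be true.)
So Vera must be a knave, making "Ines is a knave if and only if Ines is a knight" false. Taking Vera=knave, Ines=knight, Hira=knave, Caleb=knight, each remaining statement checks out:
  Ines (knight): "Vera is a knave if Hira is a knave" — true. ✓
  Hira (knave): "Hira and Caleb are the same type" — false. ✓
  Caleb (knight): "Ines is a knave if Hira is a knight" — true. ✓
This is the unique consistent assignment.

Vera is a knave, Ines is a knight, Hira is a knave, and Caleb is a knight.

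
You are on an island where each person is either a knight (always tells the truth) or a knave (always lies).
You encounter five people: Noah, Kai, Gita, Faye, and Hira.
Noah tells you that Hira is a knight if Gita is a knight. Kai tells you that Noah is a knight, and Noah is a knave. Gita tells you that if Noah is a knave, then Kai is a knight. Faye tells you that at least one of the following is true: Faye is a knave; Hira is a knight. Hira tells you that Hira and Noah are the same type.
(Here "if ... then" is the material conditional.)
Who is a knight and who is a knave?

Noah (knight): "Hira is a knight if Gita is a knight" — True. ✓
As a knave, Kai's statement "Noah is a knight, and Noah is a knave" should be false; it is.
Gita is a knight; "if Noah is a knave, then Kai is a knight" is True, as required.
Faye is a knight; "at least one of the following is true: Faye is a knave; Hira is a knight" is True, as required.
Hira is a knight, and the claim "Hira and Noah are the same type" is indeed True.

Noah is a knight, Kai is a knave, Gita is a knight, Faye is a knight, and Hira is a knight.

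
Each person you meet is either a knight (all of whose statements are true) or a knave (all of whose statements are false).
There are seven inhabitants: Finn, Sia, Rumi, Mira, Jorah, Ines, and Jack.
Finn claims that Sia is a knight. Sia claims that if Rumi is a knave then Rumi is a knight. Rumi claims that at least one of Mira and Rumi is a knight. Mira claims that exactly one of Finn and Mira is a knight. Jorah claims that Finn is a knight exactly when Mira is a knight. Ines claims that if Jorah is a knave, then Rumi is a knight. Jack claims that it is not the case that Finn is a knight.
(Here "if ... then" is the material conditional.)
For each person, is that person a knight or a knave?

Finn is a knave; "Sia is a knight" is false, as required.
Sia is a knave, and the claim "if Rumi is a knave then Rumi is a knight" is indeed false.
Since Rumi is a knave, "at least one of Mira and Rumi is a knight" needs to be false, which holds.
Since Mira is a knave, "exactly one of Finn and Mira is a knight" needs to be false, which holds.
Jorah is a knight; "Finn is a knight exactly when Mira is a knight" is true, as required.
Ines is a knight, and the claim "if Jorah is a knave, then Rumi is a knight" is indeed true.
Jack is a knight, so "it is not the case that Finn is a knight" must be true — and it is.

Finn is a knave, Sia is a knave, Rumi is a knave, Mira is a knave, Jorah is a knight, Ines is a knight, and Jack is a knight.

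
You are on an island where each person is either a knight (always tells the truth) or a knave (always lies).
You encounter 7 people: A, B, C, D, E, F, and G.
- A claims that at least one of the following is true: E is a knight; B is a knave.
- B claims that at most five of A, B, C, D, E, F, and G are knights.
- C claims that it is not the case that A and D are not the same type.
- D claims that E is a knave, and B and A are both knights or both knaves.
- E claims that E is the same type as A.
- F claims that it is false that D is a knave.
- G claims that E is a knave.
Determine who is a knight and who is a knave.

A (knight): "at least one of the following is true: E is a knight; B is a knave" — true. ✓
B is a knight, and the claim "at most five of A, B, C, D, E, F, and G are knights" is indeed true.
Since C is a knave, "it is not the case that A and D are not the same type" needs to be false, which holds.
D (knave): "E is a knave, and B and A are both knights or both knaves" — false. ✓
E (knight): "E is the same type as A" — true. ✓
Since F is a knave, "it is false that D is a knave" needs to be false, which holds.
As a knave, G's statement "E is a knave" should be false; it is.

A is a knight, B is a knight, C is a knave, D is a knave, E is a knight, F is a knave, and G is a knave.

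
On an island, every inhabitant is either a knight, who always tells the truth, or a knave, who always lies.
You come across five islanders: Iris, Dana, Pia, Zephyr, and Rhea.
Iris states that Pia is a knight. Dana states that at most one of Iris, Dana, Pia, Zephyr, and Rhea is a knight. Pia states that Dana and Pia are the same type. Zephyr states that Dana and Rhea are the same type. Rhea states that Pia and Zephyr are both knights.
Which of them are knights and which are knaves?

Suppose Iris is a knight. Then Iris's statement "Pia is a knight" would have to be true. Checking the 16 ways to assign the others, none is consistent with every speaker.
(For instance, with Dana=knight, Pia=knave, Zephyr=knave, Rhea=knave, Iris's claim "Pia is a knight" comes out false where it would need to be true.)
So Iris must be a knave, making "Pia is a knight" false. Taking Iris=knave, Dana=knight, Pia=knave, Zephyr=knave, Rhea=knave, each remaining statement checks out:
  Dana (knight): "at most one of Iris, Dana, Pia, Zephyr, and Rhea is a knight" — true. ✓
  Pia (knave): "Dana and Pia are the same type" — false. ✓
  Zephyr (knave): "Dana and Rhea are the same type" — false. ✓
  Rhea (knave): "Pia and Zephyr are both knights" — false. ✓
This is the unique consistent assignment.

Knights: Dana. Knaves: Iris, Pia, Zephyr, and Rhea.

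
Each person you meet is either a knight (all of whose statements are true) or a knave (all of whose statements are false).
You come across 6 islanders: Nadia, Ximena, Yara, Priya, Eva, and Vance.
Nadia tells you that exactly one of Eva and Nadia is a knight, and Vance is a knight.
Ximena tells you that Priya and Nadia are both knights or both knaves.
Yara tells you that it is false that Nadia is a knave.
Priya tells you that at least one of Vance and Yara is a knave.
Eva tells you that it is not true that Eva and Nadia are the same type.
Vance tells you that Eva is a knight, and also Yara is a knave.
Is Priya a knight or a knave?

Priya is a knight.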